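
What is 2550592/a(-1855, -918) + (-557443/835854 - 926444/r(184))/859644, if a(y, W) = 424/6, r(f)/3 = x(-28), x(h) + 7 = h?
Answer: 48108241878232753051/1332885904935480 ≈ 36093.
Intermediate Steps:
x(h) = -7 + h
r(f) = -105 (r(f) = 3*(-7 - 28) = 3*(-35) = -105)
a(y, W) = 212/3 (a(y, W) = (⅙)*424 = 212/3)
2550592/a(-1855, -918) + (-557443/835854 - 926444/r(184))/859644 = 2550592/(212/3) + (-557443/835854 - 926444/(-105))/859644 = 2550592*(3/212) + (-557443*1/835854 - 926444*(-1/105))*(1/859644) = 1912944/53 + (-557443/835854 + 926444/105)*(1/859644) = 1912944/53 + (258104463887/29254890)*(1/859644) = 1912944/53 + 258104463887/25148790659160 = 48108241878232753051/1332885904935480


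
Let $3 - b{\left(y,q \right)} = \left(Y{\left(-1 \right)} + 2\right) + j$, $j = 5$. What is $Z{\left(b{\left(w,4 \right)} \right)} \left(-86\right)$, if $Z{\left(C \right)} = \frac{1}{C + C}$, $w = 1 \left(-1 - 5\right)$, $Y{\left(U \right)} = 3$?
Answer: $\frac{43}{7} \approx 6.1429$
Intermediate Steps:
$w = -6$ ($w = 1 \left(-6\right) = -6$)
$b{\left(y,q \right)} = -7$ ($b{\left(y,q \right)} = 3 - \left(\left(3 + 2\right) + 5\right) = 3 - \left(5 + 5\right) = 3 - 10 = -7$)
$Z{\left(C \right)} = \frac{1}{2 C}$
$Z{\left(b{\left(w,4 \right)} \right)} \left(-86\right) = \frac{1}{2 \left(-7\right)} \left(-86\right) = \frac{1}{2} \left(- \frac{1}{7}\right) \left(-86\right) = \left(- \frac{1}{14}\right) \left(-86\right) = \frac{43}{7}$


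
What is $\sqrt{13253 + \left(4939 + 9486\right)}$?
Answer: $\sqrt{27678} \approx 166.37$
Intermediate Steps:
$\sqrt{13253 + \left(4939 + 9486\right)} = \sqrt{13253 + 14425} = \sqrt{27678}$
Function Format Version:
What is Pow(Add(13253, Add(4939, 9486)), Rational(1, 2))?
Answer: Pow(27678, Rational(1, 2)) ≈ 166.37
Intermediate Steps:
Pow(Add(13253, Add(4939, 9486)), Rational(1, 2)) = Pow(Add(13253, 14425), Rational(1, 2)) = Pow(27678, Rational(1, 2))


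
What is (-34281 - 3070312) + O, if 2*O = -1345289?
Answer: -7554475/2 ≈ -3.7772e+6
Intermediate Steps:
O = -1345289/2 (O = (1/2)*(-1345289) = -1345289/2 ≈ -6.7264e+5)
(-34281 - 3070312) + O = (-34281 - 3070312) - 1345289/2 = -3104593 - 1345289/2 = -7554475/2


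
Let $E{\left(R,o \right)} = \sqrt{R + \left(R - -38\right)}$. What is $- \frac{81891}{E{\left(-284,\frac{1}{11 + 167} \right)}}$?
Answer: $\frac{81891 i \sqrt{530}}{530} \approx 3557.1 i$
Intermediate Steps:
$E{\left(R,o \right)} = \sqrt{38 + 2 R}$ ($E{\left(R,o \right)} = \sqrt{R + \left(R + 38\right)} = \sqrt{R + \left(38 + R\right)} = \sqrt{38 + 2 R}$)
$- \frac{81891}{E{\left(-284,\frac{1}{11 + 167} \right)}} = - \frac{81891}{\sqrt{38 + 2 \left(-284\right)}} = - \frac{81891}{\sqrt{38 - 568}} = - \frac{81891}{\sqrt{-530}} = - \frac{81891}{i \sqrt{530}} = - 81891 \left(- \frac{i \sqrt{530}}{530}\right) = \frac{81891 i \sqrt{530}}{530}$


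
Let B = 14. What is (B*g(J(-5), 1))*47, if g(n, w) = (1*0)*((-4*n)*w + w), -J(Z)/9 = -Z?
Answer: 0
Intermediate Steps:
J(Z) = 9*Z (J(Z) = -(-9)*Z = 9*Z)
g(n, w) = 0 (g(n, w) = 0*(-4*n*w + w) = 0*(w - 4*n*w) = 0)
(B*g(J(-5), 1))*47 = (14*0)*47 = 0*47 = 0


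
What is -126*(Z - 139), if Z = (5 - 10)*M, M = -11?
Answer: 10584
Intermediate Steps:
Z = 55 (Z = (5 - 10)*(-11) = -5*(-11) = 55)
-126*(Z - 139) = -126*(55 - 139) = -126*(-84) = 10584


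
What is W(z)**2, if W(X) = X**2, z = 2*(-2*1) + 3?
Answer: 1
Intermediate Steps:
z = -1 (z = 2*(-2) + 3 = -4 + 3 = -1)
W(z)**2 = ((-1)**2)**2 = 1**2 = 1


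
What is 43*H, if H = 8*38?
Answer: 13072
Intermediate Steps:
H = 304
43*H = 43*304 = 13072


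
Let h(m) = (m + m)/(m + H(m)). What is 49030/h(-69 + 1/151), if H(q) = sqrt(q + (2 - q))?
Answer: 24515 - 3701765*sqrt(2)/10418 ≈ 24013.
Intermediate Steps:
H(q) = sqrt(2)
h(m) = 2*m/(m + sqrt(2)) (h(m) = (m + m)/(m + sqrt(2)) = (2*m)/(m + sqrt(2)) = 2*m/(m + sqrt(2)))
49030/h(-69 + 1/151) = 49030/((2*(-69 + 1/151)/((-69 + 1/151) + sqrt(2)))) = 49030/((2*(-10418/151)/(-10418/151 + sqrt(2)))) = 49030/((-20836/(151*(-10418/151 + sqrt(2))))) = 49030*(1/2 - 151*sqrt(2)/20836) = 24515 - 3701765*sqrt(2)/10418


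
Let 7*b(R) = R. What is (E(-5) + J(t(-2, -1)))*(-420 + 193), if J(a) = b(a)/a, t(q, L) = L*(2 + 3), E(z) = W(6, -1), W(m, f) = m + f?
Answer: -8172/7 ≈ -1167.4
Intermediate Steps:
W(m, f) = f + m
E(z) = 5 (E(z) = -1 + 6 = 5)
b(R) = R/7
t(q, L) = 5*L (t(q, L) = L*5 = 5*L)
J(a) = ⅐ (J(a) = (a/7)/a = ⅐)
(E(-5) + J(t(-2, -1)))*(-420 + 193) = (5 + ⅐)*(-420 + 193) = (36/7)*(-227) = -8172/7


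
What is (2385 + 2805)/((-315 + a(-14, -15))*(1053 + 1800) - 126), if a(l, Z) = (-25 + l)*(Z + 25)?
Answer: -1730/670497 ≈ -0.0025802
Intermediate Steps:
a(l, Z) = (-25 + l)*(25 + Z)
(2385 + 2805)/((-315 + a(-14, -15))*(1053 + 1800) - 126) = (2385 + 2805)/((-315 + (-625 - 25*(-15) + 25*(-14) - 15*(-14)))*(1053 + 1800) - 126) = 5190/((-315 + (-625 + 375 - 350 + 210))*2853 - 126) = 5190/((-315 - 390)*2853 - 126) = 5190/(-705*2853 - 126) = 5190/(-2011365 - 126) = 5190/(-2011491) = 5190*(-1/2011491) = -1730/670497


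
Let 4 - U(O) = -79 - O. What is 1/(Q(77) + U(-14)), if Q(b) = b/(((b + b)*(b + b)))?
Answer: 308/21253 ≈ 0.014492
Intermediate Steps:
U(O) = 83 + O (U(O) = 4 - (-79 - O) = 4 + (79 + O) = 83 + O)
Q(b) = 1/(4*b) (Q(b) = b/(((2*b)*(2*b))) = b/((4*b²)) = b*(1/(4*b²)) = 1/(4*b))
1/(Q(77) + U(-14)) = 1/((¼)/77 + (83 - 14)) = 1/((¼)*(1/77) + 69) = 1/(1/308 + 69) = 1/(21253/308) = 308/21253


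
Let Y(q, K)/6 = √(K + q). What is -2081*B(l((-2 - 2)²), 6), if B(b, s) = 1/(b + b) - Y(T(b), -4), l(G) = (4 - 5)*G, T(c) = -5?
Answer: 2081/32 + 37458*I ≈ 65.031 + 37458.0*I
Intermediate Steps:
l(G) = -G
Y(q, K) = 6*√(K + q)
B(b, s) = 1/(2*b) - 18*I (B(b, s) = 1/(b + b) - 6*√(-4 - 5) = 1/(2*b) - 6*√(-9) = 1/(2*b) - 6*3*I = 1/(2*b) - 18*I)
-2081*B(l((-2 - 2)²), 6) = -2081*(1/(2*((-(-2 - 2)²))) - 18*I) = -2081*(1/(2*((-1*(-4)²))) - 18*I) = -2081*(1/(2*((-1*16))) - 18*I) = -2081*((½)/(-16) - 18*I) = -2081*((½)*(-1/16) - 18*I) = -2081*(-1/32 - 18*I) = 2081/32 + 37458*I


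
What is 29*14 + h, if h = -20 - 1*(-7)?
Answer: 393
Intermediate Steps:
h = -13 (h = -20 + 7 = -13)
29*14 + h = 29*14 - 13 = 406 - 13 = 393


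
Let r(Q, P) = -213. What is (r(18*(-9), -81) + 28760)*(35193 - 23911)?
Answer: 322067254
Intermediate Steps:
(r(18*(-9), -81) + 28760)*(35193 - 23911) = (-213 + 28760)*(35193 - 23911) = 28547*11282 = 322067254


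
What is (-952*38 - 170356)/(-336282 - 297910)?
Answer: 51633/158548 ≈ 0.32566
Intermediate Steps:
(-952*38 - 170356)/(-336282 - 297910) = (-36176 - 170356)/(-634192) = -206532*(-1/634192) = 51633/158548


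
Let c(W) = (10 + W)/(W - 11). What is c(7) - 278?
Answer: -1129/4 ≈ -282.25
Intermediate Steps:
c(W) = (10 + W)/(-11 + W)
c(7) - 278 = (10 + 7)/(-11 + 7) - 278 = 17/(-4) - 278 = -¼*17 - 278 = -17/4 - 278 = -1129/4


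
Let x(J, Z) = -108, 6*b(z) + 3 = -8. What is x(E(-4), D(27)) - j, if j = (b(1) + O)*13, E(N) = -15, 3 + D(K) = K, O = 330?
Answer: -26245/6 ≈ -4374.2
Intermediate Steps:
D(K) = -3 + K
b(z) = -11/6 (b(z) = -½ + (⅙)*(-8) = -½ - 4/3 = -11/6)
j = 25597/6 (j = (-11/6 + 330)*13 = (1969/6)*13 = 25597/6 ≈ 4266.2)
x(E(-4), D(27)) - j = -108 - 1*25597/6 = -108 - 25597/6 = -26245/6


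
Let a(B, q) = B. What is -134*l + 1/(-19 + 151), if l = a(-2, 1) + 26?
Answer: -424511/132 ≈ -3216.0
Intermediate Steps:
l = 24 (l = -2 + 26 = 24)
-134*l + 1/(-19 + 151) = -134*24 + 1/(-19 + 151) = -3216 + 1/132 = -424511/132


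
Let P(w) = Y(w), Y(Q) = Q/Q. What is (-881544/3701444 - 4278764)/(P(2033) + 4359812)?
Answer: -3959401554190/4034400917493 ≈ -0.98141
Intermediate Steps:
Y(Q) = 1
P(w) = 1
(-881544/3701444 - 4278764)/(P(2033) + 4359812) = (-881544/3701444 - 4278764)/(1 + 4359812) = (-881544*1/3701444 - 4278764)/4359813 = (-220386/925361 - 4278764)*(1/4359813) = -3959401554190/925361*1/4359813 = -3959401554190/4034400917493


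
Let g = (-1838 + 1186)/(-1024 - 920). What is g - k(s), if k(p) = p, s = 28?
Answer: -13445/486 ≈ -27.665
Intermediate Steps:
g = 163/486 (g = -652/(-1944) = -652*(-1/1944) = 163/486 ≈ 0.33539)
g - k(s) = 163/486 - 1*28 = 163/486 - 28 = -13445/486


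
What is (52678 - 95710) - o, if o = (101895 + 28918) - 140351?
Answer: -33494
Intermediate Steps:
o = -9538 (o = 130813 - 140351 = -9538)
(52678 - 95710) - o = (52678 - 95710) - 1*(-9538) = -43032 + 9538 = -33494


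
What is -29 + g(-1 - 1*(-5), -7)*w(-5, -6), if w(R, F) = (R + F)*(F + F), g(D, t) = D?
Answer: 499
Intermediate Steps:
w(R, F) = 2*F*(F + R) (w(R, F) = (F + R)*(2*F) = 2*F*(F + R))
-29 + g(-1 - 1*(-5), -7)*w(-5, -6) = -29 + (-1 - 1*(-5))*(2*(-6)*(-6 - 5)) = -29 + (-1 + 5)*(2*(-6)*(-11)) = -29 + 4*132 = -29 + 528 = 499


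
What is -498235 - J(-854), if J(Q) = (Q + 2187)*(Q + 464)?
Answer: 21635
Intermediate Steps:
J(Q) = (464 + Q)*(2187 + Q) (J(Q) = (2187 + Q)*(464 + Q) = (464 + Q)*(2187 + Q))
-498235 - J(-854) = -498235 - (1014768 + (-854)² + 2651*(-854)) = -498235 - (1014768 + 729316 - 2263954) = -498235 - 1*(-519870) = -498235 + 519870 = 21635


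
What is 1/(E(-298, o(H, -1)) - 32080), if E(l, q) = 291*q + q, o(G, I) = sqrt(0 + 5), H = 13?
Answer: -401/12858751 - 73*sqrt(5)/257175020 ≈ -3.1820e-5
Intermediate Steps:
o(G, I) = sqrt(5)
E(l, q) = 292*q
1/(E(-298, o(H, -1)) - 32080) = 1/(292*sqrt(5) - 32080) = 1/(-32080 + 292*sqrt(5))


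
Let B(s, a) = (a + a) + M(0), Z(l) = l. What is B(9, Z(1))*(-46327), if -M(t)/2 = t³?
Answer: -92654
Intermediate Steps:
M(t) = -2*t³
B(s, a) = 2*a (B(s, a) = (a + a) - 2*0³ = 2*a - 2*0 = 2*a + 0 = 2*a)
B(9, Z(1))*(-46327) = (2*1)*(-46327) = 2*(-46327) = -92654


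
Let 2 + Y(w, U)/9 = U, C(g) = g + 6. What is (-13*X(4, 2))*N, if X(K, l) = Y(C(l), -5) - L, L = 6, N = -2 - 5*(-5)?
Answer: 20631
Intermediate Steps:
C(g) = 6 + g
Y(w, U) = -18 + 9*U
N = 23 (N = -2 + 25 = 23)
X(K, l) = -69 (X(K, l) = (-18 + 9*(-5)) - 1*6 = (-18 - 45) - 6 = -63 - 6 = -69)
(-13*X(4, 2))*N = -13*(-69)*23 = 897*23 = 20631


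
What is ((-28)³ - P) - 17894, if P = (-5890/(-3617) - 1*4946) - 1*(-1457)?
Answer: -131509159/3617 ≈ -36359.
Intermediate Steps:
P = -12613823/3617 (P = (-5890*(-1/3617) - 4946) + 1457 = (5890/3617 - 4946) + 1457 = -17883792/3617 + 1457 = -12613823/3617 ≈ -3487.4)
((-28)³ - P) - 17894 = ((-28)³ - 1*(-12613823/3617)) - 17894 = (-21952 + 12613823/3617) - 17894 = -66786561/3617 - 17894 = -131509159/3617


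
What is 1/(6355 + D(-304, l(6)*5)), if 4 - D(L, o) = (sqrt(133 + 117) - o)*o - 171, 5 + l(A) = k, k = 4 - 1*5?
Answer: 743/5497990 - 3*sqrt(10)/1099598 ≈ 0.00012651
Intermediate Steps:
k = -1 (k = 4 - 5 = -1)
l(A) = -6 (l(A) = -5 - 1 = -6)
D(L, o) = 175 - o*(-o + 5*sqrt(10)) (D(L, o) = 4 - ((sqrt(133 + 117) - o)*o - 171) = 4 - ((sqrt(250) - o)*o - 171) = 4 - ((5*sqrt(10) - o)*o - 171) = 4 - ((-o + 5*sqrt(10))*o - 171) = 4 - (o*(-o + 5*sqrt(10)) - 171) = 4 - (-171 + o*(-o + 5*sqrt(10))) = 4 + (171 - o*(-o + 5*sqrt(10))) = 175 - o*(-o + 5*sqrt(10)))
1/(6355 + D(-304, l(6)*5)) = 1/(6355 + (175 + (-6*5)**2 - 5*(-6*5)*sqrt(10))) = 1/(6355 + (175 + (-30)**2 - 5*(-30)*sqrt(10))) = 1/(6355 + (175 + 900 + 150*sqrt(10))) = 1/(6355 + (1075 + 150*sqrt(10))) = 1/(7430 + 150*sqrt(10))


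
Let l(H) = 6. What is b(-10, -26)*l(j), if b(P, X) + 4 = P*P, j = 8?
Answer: 576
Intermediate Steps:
b(P, X) = -4 + P**2 (b(P, X) = -4 + P*P = -4 + P**2)
b(-10, -26)*l(j) = (-4 + (-10)**2)*6 = (-4 + 100)*6 = 96*6 = 576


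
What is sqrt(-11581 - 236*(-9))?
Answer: 7*I*sqrt(193) ≈ 97.247*I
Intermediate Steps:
sqrt(-11581 - 236*(-9)) = sqrt(-11581 + 2124) = sqrt(-9457) = 7*I*sqrt(193)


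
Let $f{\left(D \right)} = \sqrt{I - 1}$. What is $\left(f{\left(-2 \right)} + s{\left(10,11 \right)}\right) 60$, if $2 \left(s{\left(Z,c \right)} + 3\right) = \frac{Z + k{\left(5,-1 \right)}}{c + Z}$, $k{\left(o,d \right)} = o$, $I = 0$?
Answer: $- \frac{1110}{7} + 60 i \approx -158.57 + 60.0 i$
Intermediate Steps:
$f{\left(D \right)} = i$ ($f{\left(D \right)} = \sqrt{0 - 1} = \sqrt{-1} = i$)
$s{\left(Z,c \right)} = -3 + \frac{5 + Z}{2 \left(Z + c\right)}$ ($s{\left(Z,c \right)} = -3 + \frac{\left(Z + 5\right) \frac{1}{c + Z}}{2} = -3 + \frac{\left(5 + Z\right) \frac{1}{Z + c}}{2} = -3 + \frac{\frac{1}{Z + c} \left(5 + Z\right)}{2} = -3 + \frac{5 + Z}{2 \left(Z + c\right)}$)
$\left(f{\left(-2 \right)} + s{\left(10,11 \right)}\right) 60 = \left(i + \frac{5 - 66 - 50}{2 \left(10 + 11\right)}\right) 60 = \left(i + \frac{5 - 66 - 50}{2 \cdot 21}\right) 60 = \left(i + \frac{1}{2} \cdot \frac{1}{21} \left(-111\right)\right) 60 = \left(i - \frac{37}{14}\right) 60 = \left(- \frac{37}{14} + i\right) 60 = - \frac{1110}{7} + 60 i$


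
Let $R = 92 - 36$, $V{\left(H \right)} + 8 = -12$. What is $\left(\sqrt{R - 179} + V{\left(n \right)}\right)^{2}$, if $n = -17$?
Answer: $\left(20 - i \sqrt{123}\right)^{2} \approx 277.0 - 443.62 i$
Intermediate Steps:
$V{\left(H \right)} = -20$ ($V{\left(H \right)} = -8 - 12 = -20$)
$R = 56$
$\left(\sqrt{R - 179} + V{\left(n \right)}\right)^{2} = \left(\sqrt{56 - 179} - 20\right)^{2} = \left(\sqrt{-123} - 20\right)^{2} = \left(i \sqrt{123} - 20\right)^{2} = \left(-20 + i \sqrt{123}\right)^{2}$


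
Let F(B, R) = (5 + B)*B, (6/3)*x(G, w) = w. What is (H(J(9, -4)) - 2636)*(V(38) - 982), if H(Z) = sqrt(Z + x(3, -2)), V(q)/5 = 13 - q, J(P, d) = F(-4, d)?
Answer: 2918052 - 1107*I*sqrt(5) ≈ 2.9181e+6 - 2475.3*I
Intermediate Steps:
x(G, w) = w/2
F(B, R) = B*(5 + B)
J(P, d) = -4 (J(P, d) = -4*(5 - 4) = -4*1 = -4)
V(q) = 65 - 5*q (V(q) = 5*(13 - q) = 65 - 5*q)
H(Z) = sqrt(-1 + Z) (H(Z) = sqrt(Z + (1/2)*(-2)) = sqrt(Z - 1) = sqrt(-1 + Z))
(H(J(9, -4)) - 2636)*(V(38) - 982) = (sqrt(-1 - 4) - 2636)*((65 - 5*38) - 982) = (sqrt(-5) - 2636)*((65 - 190) - 982) = (I*sqrt(5) - 2636)*(-125 - 982) = (-2636 + I*sqrt(5))*(-1107) = 2918052 - 1107*I*sqrt(5)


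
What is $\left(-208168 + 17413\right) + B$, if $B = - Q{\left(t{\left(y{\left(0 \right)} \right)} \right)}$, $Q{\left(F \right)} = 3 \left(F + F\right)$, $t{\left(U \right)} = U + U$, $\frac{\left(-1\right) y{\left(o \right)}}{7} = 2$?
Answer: $-190587$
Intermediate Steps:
$y{\left(o \right)} = -14$ ($y{\left(o \right)} = \left(-7\right) 2 = -14$)
$t{\left(U \right)} = 2 U$
$Q{\left(F \right)} = 6 F$ ($Q{\left(F \right)} = 3 \cdot 2 F = 6 F$)
$B = 168$ ($B = - 6 \cdot 2 \left(-14\right) = - 6 \left(-28\right) = \left(-1\right) \left(-168\right) = 168$)
$\left(-208168 + 17413\right) + B = \left(-208168 + 17413\right) + 168 = -190755 + 168 = -190587$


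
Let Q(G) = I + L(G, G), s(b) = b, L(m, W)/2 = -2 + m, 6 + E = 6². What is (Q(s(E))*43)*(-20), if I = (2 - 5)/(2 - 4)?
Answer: -49450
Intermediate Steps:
E = 30 (E = -6 + 6² = -6 + 36 = 30)
L(m, W) = -4 + 2*m (L(m, W) = 2*(-2 + m) = -4 + 2*m)
I = 3/2 (I = -3/(-2) = -3*(-½) = 3/2 ≈ 1.5000)
Q(G) = -5/2 + 2*G (Q(G) = 3/2 + (-4 + 2*G) = -5/2 + 2*G)
(Q(s(E))*43)*(-20) = ((-5/2 + 2*30)*43)*(-20) = ((-5/2 + 60)*43)*(-20) = ((115/2)*43)*(-20) = (4945/2)*(-20) = -49450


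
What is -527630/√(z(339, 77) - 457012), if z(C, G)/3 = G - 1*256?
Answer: 527630*I*√457549/457549 ≈ 780.03*I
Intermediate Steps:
z(C, G) = -768 + 3*G (z(C, G) = 3*(G - 1*256) = 3*(G - 256) = 3*(-256 + G) = -768 + 3*G)
-527630/√(z(339, 77) - 457012) = -527630/√((-768 + 3*77) - 457012) = -527630/√((-768 + 231) - 457012) = -527630/√(-537 - 457012) = -527630*(-I*√457549/457549) = -(-527630)*I*√457549/457549 = 527630*I*√457549/457549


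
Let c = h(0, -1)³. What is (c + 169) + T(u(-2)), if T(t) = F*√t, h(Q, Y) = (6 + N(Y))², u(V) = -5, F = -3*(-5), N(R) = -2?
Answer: 4265 + 15*I*√5 ≈ 4265.0 + 33.541*I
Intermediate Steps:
F = 15
h(Q, Y) = 16 (h(Q, Y) = (6 - 2)² = 4² = 16)
T(t) = 15*√t
c = 4096 (c = 16³ = 4096)
(c + 169) + T(u(-2)) = (4096 + 169) + 15*√(-5) = 4265 + 15*(I*√5) = 4265 + 15*I*√5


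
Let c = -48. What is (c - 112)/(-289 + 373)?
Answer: -40/21 ≈ -1.9048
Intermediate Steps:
(c - 112)/(-289 + 373) = (-48 - 112)/(-289 + 373) = -160/84 = -160*1/84 = -40/21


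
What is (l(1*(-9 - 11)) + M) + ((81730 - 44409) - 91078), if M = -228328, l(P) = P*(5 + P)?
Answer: -281785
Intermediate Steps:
(l(1*(-9 - 11)) + M) + ((81730 - 44409) - 91078) = ((1*(-9 - 11))*(5 + 1*(-9 - 11)) - 228328) + ((81730 - 44409) - 91078) = ((1*(-20))*(5 + 1*(-20)) - 228328) + (37321 - 91078) = (-20*(5 - 20) - 228328) - 53757 = (-20*(-15) - 228328) - 53757 = (300 - 228328) - 53757 = -228028 - 53757 = -281785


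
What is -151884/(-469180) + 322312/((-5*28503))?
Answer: -1295765959/668651877 ≈ -1.9379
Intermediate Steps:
-151884/(-469180) + 322312/((-5*28503)) = -151884*(-1/469180) + 322312/(-142515) = 37971/117295 + 322312*(-1/142515) = 37971/117295 - 322312/142515 = -1295765959/668651877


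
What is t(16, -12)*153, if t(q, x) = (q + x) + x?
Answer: -1224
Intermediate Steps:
t(q, x) = q + 2*x
t(16, -12)*153 = (16 + 2*(-12))*153 = (16 - 24)*153 = -8*153 = -1224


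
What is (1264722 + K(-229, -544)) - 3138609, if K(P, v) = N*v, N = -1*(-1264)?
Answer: -2561503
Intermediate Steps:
N = 1264
K(P, v) = 1264*v
(1264722 + K(-229, -544)) - 3138609 = (1264722 + 1264*(-544)) - 3138609 = (1264722 - 687616) - 3138609 = 577106 - 3138609 = -2561503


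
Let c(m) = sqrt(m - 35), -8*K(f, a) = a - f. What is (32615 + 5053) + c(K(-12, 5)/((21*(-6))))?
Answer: 37668 + I*sqrt(246841)/84 ≈ 37668.0 + 5.9147*I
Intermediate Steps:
K(f, a) = -a/8 + f/8 (K(f, a) = -(a - f)/8 = -a/8 + f/8)
c(m) = sqrt(-35 + m)
(32615 + 5053) + c(K(-12, 5)/((21*(-6)))) = (32615 + 5053) + sqrt(-35 + (-1/8*5 + (1/8)*(-12))/((21*(-6)))) = 37668 + sqrt(-35 + (-5/8 - 3/2)/(-126)) = 37668 + sqrt(-35 - 17/8*(-1/126)) = 37668 + sqrt(-35 + 17/1008) = 37668 + sqrt(-35263/1008) = 37668 + I*sqrt(246841)/84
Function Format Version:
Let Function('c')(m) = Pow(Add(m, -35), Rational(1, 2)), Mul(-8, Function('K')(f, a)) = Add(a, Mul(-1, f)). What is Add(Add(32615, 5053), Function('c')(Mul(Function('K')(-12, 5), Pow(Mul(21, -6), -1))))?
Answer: Add(37668, Mul(Rational(1, 84), I, Pow(246841, Rational(1, 2)))) ≈ Add(37668., Mul(5.9147, I))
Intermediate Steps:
Function('K')(f, a) = Add(Mul(Rational(-1, 8), a), Mul(Rational(1, 8), f)) (Function('K')(f, a) = Mul(Rational(-1, 8), Add(a, Mul(-1, f))) = Add(Mul(Rational(-1, 8), a), Mul(Rational(1, 8), f)))
Function('c')(m) = Pow(Add(-35, m), Rational(1, 2))
Add(Add(32615, 5053), Function('c')(Mul(Function('K')(-12, 5), Pow(Mul(21, -6), -1)))) = Add(Add(32615, 5053), Pow(Add(-35, Mul(Add(Mul(Rational(-1, 8), 5), Mul(Rational(1, 8), -12)), Pow(Mul(21, -6), -1))), Rational(1, 2))) = Add(37668, Pow(Add(-35, Mul(Add(Rational(-5, 8), Rational(-3, 2)), Pow(-126, -1))), Rational(1, 2))) = Add(37668, Pow(Add(-35, Mul(Rational(-17, 8), Rational(-1, 126))), Rational(1, 2))) = Add(37668, Pow(Add(-35, Rational(17, 1008)), Rational(1, 2))) = Add(37668, Pow(Rational(-35263, 1008), Rational(1, 2))) = Add(37668, Mul(Rational(1, 84), I, Pow(246841, Rational(1, 2))))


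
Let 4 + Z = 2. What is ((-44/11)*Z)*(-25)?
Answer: -200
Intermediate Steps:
Z = -2 (Z = -4 + 2 = -2)
((-44/11)*Z)*(-25) = (-44/11*(-2))*(-25) = (-44*1/11*(-2))*(-25) = -4*(-2)*(-25) = 8*(-25) = -200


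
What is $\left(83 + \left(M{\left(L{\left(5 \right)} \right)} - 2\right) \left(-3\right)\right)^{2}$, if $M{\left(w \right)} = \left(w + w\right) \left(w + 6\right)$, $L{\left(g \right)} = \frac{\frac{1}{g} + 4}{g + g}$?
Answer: $\frac{8285914729}{1562500} \approx 5303.0$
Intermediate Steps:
$L{\left(g \right)} = \frac{4 + \frac{1}{g}}{2 g}$
$M{\left(w \right)} = 2 w \left(6 + w\right)$
$\left(83 + \left(M{\left(L{\left(5 \right)} \right)} - 2\right) \left(-3\right)\right)^{2} = \left(83 + \left(2 \frac{1 + 4 \cdot 5}{2 \cdot 25} \left(6 + \frac{1 + 4 \cdot 5}{2 \cdot 25}\right) - 2\right) \left(-3\right)\right)^{2} = \left(83 + \left(2 \cdot \frac{1}{2} \cdot \frac{1}{25} \left(1 + 20\right) \left(6 + \frac{1}{2} \cdot \frac{1}{25} \left(1 + 20\right)\right) - 2\right) \left(-3\right)\right)^{2} = \left(83 + \left(2 \cdot \frac{1}{2} \cdot \frac{1}{25} \cdot 21 \left(6 + \frac{1}{2} \cdot \frac{1}{25} \cdot 21\right) - 2\right) \left(-3\right)\right)^{2} = \left(83 + \left(2 \cdot \frac{21}{50} \left(6 + \frac{21}{50}\right) - 2\right) \left(-3\right)\right)^{2} = \left(83 + \left(2 \cdot \frac{21}{50} \cdot \frac{321}{50} - 2\right) \left(-3\right)\right)^{2} = \left(83 + \left(\frac{6741}{1250} - 2\right) \left(-3\right)\right)^{2} = \left(83 + \frac{4241}{1250} \left(-3\right)\right)^{2} = \left(83 - \frac{12723}{1250}\right)^{2} = \left(\frac{91027}{1250}\right)^{2} = \frac{8285914729}{1562500}$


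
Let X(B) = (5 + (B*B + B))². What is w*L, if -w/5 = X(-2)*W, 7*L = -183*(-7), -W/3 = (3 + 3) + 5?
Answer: 1479555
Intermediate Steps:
W = -33 (W = -3*((3 + 3) + 5) = -3*(6 + 5) = -3*11 = -33)
X(B) = (5 + B + B²)² (X(B) = (5 + (B² + B))² = (5 + (B + B²))² = (5 + B + B²)²)
L = 183 (L = (-183*(-7))/7 = (⅐)*1281 = 183)
w = 8085 (w = -5*(5 - 2 + (-2)²)²*(-33) = -5*(5 - 2 + 4)²*(-33) = -5*7²*(-33) = -245*(-33) = -5*(-1617) = 8085)
w*L = 8085*183 = 1479555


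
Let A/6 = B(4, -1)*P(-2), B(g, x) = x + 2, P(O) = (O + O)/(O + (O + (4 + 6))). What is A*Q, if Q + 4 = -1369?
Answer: 5492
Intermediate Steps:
P(O) = 2*O/(10 + 2*O) (P(O) = (2*O)/(O + (O + 10)) = (2*O)/(O + (10 + O)) = (2*O)/(10 + 2*O) = 2*O/(10 + 2*O))
Q = -1373 (Q = -4 - 1369 = -1373)
B(g, x) = 2 + x
A = -4 (A = 6*((2 - 1)*(-2/(5 - 2))) = 6*(1*(-2/3)) = 6*(1*(-2*⅓)) = 6*(1*(-⅔)) = 6*(-⅔) = -4)
A*Q = -4*(-1373) = 5492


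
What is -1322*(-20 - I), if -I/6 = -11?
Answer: 113692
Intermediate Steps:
I = 66 (I = -6*(-11) = 66)
-1322*(-20 - I) = -1322*(-20 - 1*66) = -1322*(-20 - 66) = -1322*(-86) = 113692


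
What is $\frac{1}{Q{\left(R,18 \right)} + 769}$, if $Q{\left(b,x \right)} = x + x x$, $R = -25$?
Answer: $\frac{1}{1111} \approx 0.00090009$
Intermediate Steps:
$Q{\left(b,x \right)} = x + x^{2}$
$\frac{1}{Q{\left(R,18 \right)} + 769} = \frac{1}{18 \left(1 + 18\right) + 769} = \frac{1}{18 \cdot 19 + 769} = \frac{1}{342 + 769} = \frac{1}{1111}$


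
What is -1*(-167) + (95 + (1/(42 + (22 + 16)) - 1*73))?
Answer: 15121/80 ≈ 189.01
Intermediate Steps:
-1*(-167) + (95 + (1/(42 + (22 + 16)) - 1*73)) = 167 + (95 + (1/(42 + 38) - 73)) = 167 + (95 + (1/80 - 73)) = 167 + (95 - 5839/80) = 167 + 1761/80 = 15121/80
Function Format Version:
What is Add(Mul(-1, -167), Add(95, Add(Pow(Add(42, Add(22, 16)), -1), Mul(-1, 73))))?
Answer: Rational(15121, 80) ≈ 189.01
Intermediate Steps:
Add(Mul(-1, -167), Add(95, Add(Pow(Add(42, Add(22, 16)), -1), Mul(-1, 73)))) = Add(167, Add(95, Add(Pow(Add(42, 38), -1), -73))) = Add(167, Add(95, Add(Pow(80, -1), -73))) = Add(167, Add(95, Add(Rational(1, 80), -73))) = Add(167, Add(95, Rational(-5839, 80))) = Add(167, Rational(1761, 80)) = Rational(15121, 80)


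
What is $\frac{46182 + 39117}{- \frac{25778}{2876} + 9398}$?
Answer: $\frac{122659962}{13501435} \approx 9.085$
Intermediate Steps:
$\frac{46182 + 39117}{- \frac{25778}{2876} + 9398} = \frac{85299}{\left(-25778\right) \frac{1}{2876} + 9398} = \frac{85299}{- \frac{12889}{1438} + 9398} = \frac{85299}{\frac{13501435}{1438}} = 85299 \cdot \frac{1438}{13501435} = \frac{122659962}{13501435}$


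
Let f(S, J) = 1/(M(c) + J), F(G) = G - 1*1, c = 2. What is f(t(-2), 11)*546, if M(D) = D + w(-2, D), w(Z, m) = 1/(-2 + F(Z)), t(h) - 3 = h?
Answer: 1365/32 ≈ 42.656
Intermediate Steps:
t(h) = 3 + h
F(G) = -1 + G (F(G) = G - 1 = -1 + G)
w(Z, m) = 1/(-3 + Z) (w(Z, m) = 1/(-2 + (-1 + Z)) = 1/(-3 + Z))
M(D) = -1/5 + D (M(D) = D + 1/(-3 - 2) = D + 1/(-5) = D - 1/5 = -1/5 + D)
f(S, J) = 1/(9/5 + J) (f(S, J) = 1/((-1/5 + 2) + J) = 1/(9/5 + J))
f(t(-2), 11)*546 = (5/(9 + 5*11))*546 = (5/(9 + 55))*546 = (5/64)*546 = 1365/32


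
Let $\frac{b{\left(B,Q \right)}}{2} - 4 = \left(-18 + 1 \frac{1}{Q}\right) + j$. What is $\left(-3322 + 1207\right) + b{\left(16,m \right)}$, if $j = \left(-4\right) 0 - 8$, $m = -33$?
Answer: $- \frac{71249}{33} \approx -2159.1$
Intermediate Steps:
$j = -8$ ($j = 0 - 8 = -8$)
$b{\left(B,Q \right)} = -44 + \frac{2}{Q}$ ($b{\left(B,Q \right)} = 8 + 2 \left(\left(-18 + 1 \frac{1}{Q}\right) - 8\right) = 8 + 2 \left(\left(-18 + \frac{1}{Q}\right) - 8\right) = 8 + 2 \left(-26 + \frac{1}{Q}\right) = 8 - \left(52 - \frac{2}{Q}\right) = -44 + \frac{2}{Q}$)
$\left(-3322 + 1207\right) + b{\left(16,m \right)} = \left(-3322 + 1207\right) - \left(44 - \frac{2}{-33}\right) = -2115 + \left(-44 + 2 \left(- \frac{1}{33}\right)\right) = -2115 - \frac{1454}{33} = - \frac{71249}{33}$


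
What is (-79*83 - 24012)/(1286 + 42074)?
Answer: -30569/43360 ≈ -0.70500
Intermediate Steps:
(-79*83 - 24012)/(1286 + 42074) = (-6557 - 24012)/43360 = -30569*1/43360 = -30569/43360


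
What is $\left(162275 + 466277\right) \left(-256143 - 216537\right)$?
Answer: $-297103959360$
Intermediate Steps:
$\left(162275 + 466277\right) \left(-256143 - 216537\right) = 628552 \left(-472680\right) = -297103959360$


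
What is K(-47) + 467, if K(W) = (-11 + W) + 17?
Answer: 426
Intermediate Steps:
K(W) = 6 + W
K(-47) + 467 = (6 - 47) + 467 = -41 + 467 = 426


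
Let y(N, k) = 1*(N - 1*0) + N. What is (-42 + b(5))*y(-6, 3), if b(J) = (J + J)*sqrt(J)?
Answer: 504 - 120*sqrt(5) ≈ 235.67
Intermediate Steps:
y(N, k) = 2*N (y(N, k) = 1*(N + 0) + N = 1*N + N = N + N = 2*N)
b(J) = 2*J**(3/2) (b(J) = (2*J)*sqrt(J) = 2*J**(3/2))
(-42 + b(5))*y(-6, 3) = (-42 + 2*5**(3/2))*(2*(-6)) = (-42 + 2*(5*sqrt(5)))*(-12) = (-42 + 10*sqrt(5))*(-12) = 504 - 120*sqrt(5)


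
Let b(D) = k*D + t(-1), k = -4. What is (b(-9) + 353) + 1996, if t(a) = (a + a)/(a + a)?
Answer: 2386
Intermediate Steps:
t(a) = 1 (t(a) = (2*a)/((2*a)) = (2*a)*(1/(2*a)) = 1)
b(D) = 1 - 4*D (b(D) = -4*D + 1 = 1 - 4*D)
(b(-9) + 353) + 1996 = ((1 - 4*(-9)) + 353) + 1996 = ((1 + 36) + 353) + 1996 = (37 + 353) + 1996 = 390 + 1996 = 2386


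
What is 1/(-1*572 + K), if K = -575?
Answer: -1/1147 ≈ -0.00087184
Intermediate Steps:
1/(-1*572 + K) = 1/(-1*572 - 575) = 1/(-572 - 575) = 1/(-1147) = -1/1147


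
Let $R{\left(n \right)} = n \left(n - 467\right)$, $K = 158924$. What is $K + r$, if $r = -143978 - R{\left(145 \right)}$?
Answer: $61636$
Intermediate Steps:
$R{\left(n \right)} = n \left(-467 + n\right)$
$r = -97288$ ($r = -143978 - 145 \left(-467 + 145\right) = -143978 - 145 \left(-322\right) = -143978 - -46690 = -143978 + 46690 = -97288$)
$K + r = 158924 - 97288 = 61636$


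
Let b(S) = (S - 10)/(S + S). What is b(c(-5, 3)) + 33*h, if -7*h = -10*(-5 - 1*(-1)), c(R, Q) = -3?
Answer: -7829/42 ≈ -186.40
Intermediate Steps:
b(S) = (-10 + S)/(2*S) (b(S) = (-10 + S)/((2*S)) = (-10 + S)*(1/(2*S)) = (-10 + S)/(2*S))
h = -40/7 (h = -(-10)*(-5 - 1*(-1))/7 = -(-10)*(-5 + 1)/7 = -(-10)*(-4)/7 = -⅐*40 = -40/7 ≈ -5.7143)
b(c(-5, 3)) + 33*h = (½)*(-10 - 3)/(-3) + 33*(-40/7) = (½)*(-⅓)*(-13) - 1320/7 = 13/6 - 1320/7 = -7829/42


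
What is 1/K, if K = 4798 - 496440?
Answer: -1/491642 ≈ -2.0340e-6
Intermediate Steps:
K = -491642
1/K = 1/(-491642) = -1/491642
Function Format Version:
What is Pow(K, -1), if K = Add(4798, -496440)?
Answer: Rational(-1, 491642) ≈ -2.0340e-6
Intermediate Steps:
K = -491642
Pow(K, -1) = Pow(-491642, -1) = Rational(-1, 491642)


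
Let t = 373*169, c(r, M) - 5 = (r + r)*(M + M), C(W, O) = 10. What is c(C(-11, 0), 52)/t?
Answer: 2085/63037 ≈ 0.033076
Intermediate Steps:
c(r, M) = 5 + 4*M*r (c(r, M) = 5 + (r + r)*(M + M) = 5 + (2*r)*(2*M) = 5 + 4*M*r)
t = 63037
c(C(-11, 0), 52)/t = (5 + 4*52*10)/63037 = (5 + 2080)*(1/63037) = 2085*(1/63037) = 2085/63037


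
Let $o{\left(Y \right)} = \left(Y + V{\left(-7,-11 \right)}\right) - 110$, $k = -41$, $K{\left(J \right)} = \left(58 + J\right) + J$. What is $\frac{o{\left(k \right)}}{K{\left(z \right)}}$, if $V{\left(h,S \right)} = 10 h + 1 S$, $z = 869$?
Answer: $- \frac{58}{449} \approx -0.12918$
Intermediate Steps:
$K{\left(J \right)} = 58 + 2 J$
$V{\left(h,S \right)} = S + 10 h$ ($V{\left(h,S \right)} = 10 h + S = S + 10 h$)
$o{\left(Y \right)} = -191 + Y$ ($o{\left(Y \right)} = \left(Y + \left(-11 + 10 \left(-7\right)\right)\right) - 110 = \left(Y - 81\right) - 110 = \left(-81 + Y\right) - 110 = -191 + Y$)
$\frac{o{\left(k \right)}}{K{\left(z \right)}} = \frac{-191 - 41}{58 + 2 \cdot 869} = - \frac{232}{58 + 1738} = - \frac{232}{1796} = \left(-232\right) \frac{1}{1796} = - \frac{58}{449}$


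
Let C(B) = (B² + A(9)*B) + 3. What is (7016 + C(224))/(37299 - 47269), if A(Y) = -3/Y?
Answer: -171361/29910 ≈ -5.7292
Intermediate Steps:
C(B) = 3 + B² - B/3 (C(B) = (B² + (-3/9)*B) + 3 = (B² + (-3*⅑)*B) + 3 = (B² - B/3) + 3 = 3 + B² - B/3)
(7016 + C(224))/(37299 - 47269) = (7016 + (3 + 224² - ⅓*224))/(37299 - 47269) = (7016 + (3 + 50176 - 224/3))/(-9970) = (7016 + 150313/3)*(-1/9970) = (171361/3)*(-1/9970) = -171361/29910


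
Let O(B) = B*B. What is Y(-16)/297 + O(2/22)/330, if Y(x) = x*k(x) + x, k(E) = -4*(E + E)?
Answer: -832477/119790 ≈ -6.9495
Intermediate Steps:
k(E) = -8*E
O(B) = B²
Y(x) = x - 8*x² (Y(x) = x*(-8*x) + x = -8*x² + x = x - 8*x²)
Y(-16)/297 + O(2/22)/330 = -16*(1 - 8*(-16))/297 + (2/22)²/330 = -16*(1 + 128)*(1/297) + (2*(1/22))²*(1/330) = -16*129*(1/297) + (1/11)²*(1/330) = -2064*1/297 + (1/121)*(1/330) = -688/99 + 1/39930 = -832477/119790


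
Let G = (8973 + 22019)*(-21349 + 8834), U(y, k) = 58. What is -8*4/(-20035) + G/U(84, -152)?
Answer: -3885436434472/581015 ≈ -6.6873e+6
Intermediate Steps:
G = -387864880 (G = 30992*(-12515) = -387864880)
-8*4/(-20035) + G/U(84, -152) = -8*4/(-20035) - 387864880/58 = -32*(-1/20035) - 387864880*1/58 = 32/20035 - 193932440/29 = -3885436434472/581015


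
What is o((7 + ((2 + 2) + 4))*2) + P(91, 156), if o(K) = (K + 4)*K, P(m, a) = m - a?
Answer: 955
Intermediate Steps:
o(K) = K*(4 + K) (o(K) = (4 + K)*K = K*(4 + K))
o((7 + ((2 + 2) + 4))*2) + P(91, 156) = ((7 + ((2 + 2) + 4))*2)*(4 + (7 + ((2 + 2) + 4))*2) + (91 - 1*156) = ((7 + (4 + 4))*2)*(4 + (7 + (4 + 4))*2) + (91 - 156) = ((7 + 8)*2)*(4 + (7 + 8)*2) - 65 = (15*2)*(4 + 15*2) - 65 = 30*(4 + 30) - 65 = 30*34 - 65 = 1020 - 65 = 955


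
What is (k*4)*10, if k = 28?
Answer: 1120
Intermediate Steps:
(k*4)*10 = (28*4)*10 = 112*10 = 1120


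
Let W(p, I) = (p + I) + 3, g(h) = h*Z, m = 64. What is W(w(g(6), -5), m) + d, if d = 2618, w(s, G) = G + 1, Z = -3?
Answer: 2681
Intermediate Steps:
g(h) = -3*h (g(h) = h*(-3) = -3*h)
w(s, G) = 1 + G
W(p, I) = 3 + I + p (W(p, I) = (I + p) + 3 = 3 + I + p)
W(w(g(6), -5), m) + d = (3 + 64 + (1 - 5)) + 2618 = (3 + 64 - 4) + 2618 = 63 + 2618 = 2681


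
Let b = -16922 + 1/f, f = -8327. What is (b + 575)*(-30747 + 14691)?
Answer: 2185566322320/8327 ≈ 2.6247e+8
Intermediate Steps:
b = -140909495/8327 (b = -16922 + 1/(-8327) = -16922 - 1/8327 = -140909495/8327 ≈ -16922.)
(b + 575)*(-30747 + 14691) = (-140909495/8327 + 575)*(-30747 + 14691) = -136121470/8327*(-16056) = 2185566322320/8327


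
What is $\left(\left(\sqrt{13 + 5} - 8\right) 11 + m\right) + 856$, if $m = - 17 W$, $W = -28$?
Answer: $1244 + 33 \sqrt{2} \approx 1290.7$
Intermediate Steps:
$m = 476$ ($m = \left(-17\right) \left(-28\right) = 476$)
$\left(\left(\sqrt{13 + 5} - 8\right) 11 + m\right) + 856 = \left(\left(\sqrt{13 + 5} - 8\right) 11 + 476\right) + 856 = \left(\left(\sqrt{18} - 8\right) 11 + 476\right) + 856 = \left(\left(3 \sqrt{2} - 8\right) 11 + 476\right) + 856 = \left(\left(-8 + 3 \sqrt{2}\right) 11 + 476\right) + 856 = \left(\left(-88 + 33 \sqrt{2}\right) + 476\right) + 856 = \left(388 + 33 \sqrt{2}\right) + 856 = 1244 + 33 \sqrt{2}$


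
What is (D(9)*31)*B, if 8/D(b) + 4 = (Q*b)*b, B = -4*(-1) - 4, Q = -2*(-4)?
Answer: 0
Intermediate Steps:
Q = 8
B = 0 (B = 4 - 4 = 0)
D(b) = 8/(-4 + 8*b**2) (D(b) = 8/(-4 + (8*b)*b) = 8/(-4 + 8*b**2))
(D(9)*31)*B = ((2/(-1 + 2*9**2))*31)*0 = ((2/(-1 + 2*81))*31)*0 = ((2/(-1 + 162))*31)*0 = ((2/161)*31)*0 = (62/161)*0 = 0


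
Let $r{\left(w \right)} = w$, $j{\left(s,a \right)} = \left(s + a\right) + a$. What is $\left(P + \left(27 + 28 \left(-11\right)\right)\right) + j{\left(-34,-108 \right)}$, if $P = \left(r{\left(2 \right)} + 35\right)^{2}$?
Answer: $838$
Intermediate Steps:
$j{\left(s,a \right)} = s + 2 a$ ($j{\left(s,a \right)} = \left(a + s\right) + a = s + 2 a$)
$P = 1369$ ($P = \left(2 + 35\right)^{2} = 37^{2} = 1369$)
$\left(P + \left(27 + 28 \left(-11\right)\right)\right) + j{\left(-34,-108 \right)} = \left(1369 + \left(27 + 28 \left(-11\right)\right)\right) + \left(-34 + 2 \left(-108\right)\right) = \left(1369 + \left(27 - 308\right)\right) - 250 = \left(1369 - 281\right) - 250 = 1088 - 250 = 838$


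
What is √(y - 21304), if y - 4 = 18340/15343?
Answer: 2*I*√1253475383270/15343 ≈ 145.94*I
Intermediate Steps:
y = 79712/15343 (y = 4 + 18340/15343 = 79712/15343 ≈ 5.1953)
√(y - 21304) = √(79712/15343 - 21304) = √(-326787560/15343) = 2*I*√1253475383270/15343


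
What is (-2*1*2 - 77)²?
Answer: 6561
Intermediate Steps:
(-2*1*2 - 77)² = (-2*2 - 77)² = (-4 - 77)² = (-81)² = 6561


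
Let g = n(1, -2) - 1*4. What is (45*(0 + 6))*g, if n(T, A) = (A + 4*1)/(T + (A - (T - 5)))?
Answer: -900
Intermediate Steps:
n(T, A) = (4 + A)/(5 + A) (n(T, A) = (A + 4)/(T + (A - (-5 + T))) = (4 + A)/(T + (A + (5 - T))) = (4 + A)/(T + (5 + A - T)) = (4 + A)/(5 + A))
g = -10/3 (g = (4 - 2)/(5 - 2) - 1*4 = 2/3 - 4 = (⅓)*2 - 4 = ⅔ - 4 = -10/3 ≈ -3.3333)
(45*(0 + 6))*g = (45*(0 + 6))*(-10/3) = (45*6)*(-10/3) = 270*(-10/3) = -900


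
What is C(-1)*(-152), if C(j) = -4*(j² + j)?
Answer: 0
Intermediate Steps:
C(j) = -4*j - 4*j² (C(j) = -4*(j + j²) = -4*j - 4*j²)
C(-1)*(-152) = -4*(-1)*(1 - 1)*(-152) = -4*(-1)*0*(-152) = 0*(-152) = 0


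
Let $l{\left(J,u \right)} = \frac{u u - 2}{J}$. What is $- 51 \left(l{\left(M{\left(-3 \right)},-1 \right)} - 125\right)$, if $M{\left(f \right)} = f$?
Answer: $6358$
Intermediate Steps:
$l{\left(J,u \right)} = \frac{-2 + u^{2}}{J}$ ($l{\left(J,u \right)} = \frac{u^{2} - 2}{J} = \frac{-2 + u^{2}}{J}$)
$- 51 \left(l{\left(M{\left(-3 \right)},-1 \right)} - 125\right) = - 51 \left(\frac{-2 + \left(-1\right)^{2}}{-3} - 125\right) = - 51 \left(- \frac{-2 + 1}{3} - 125\right) = - 51 \left(\left(- \frac{1}{3}\right) \left(-1\right) - 125\right) = - 51 \left(\frac{1}{3} - 125\right) = \left(-51\right) \left(- \frac{374}{3}\right) = 6358$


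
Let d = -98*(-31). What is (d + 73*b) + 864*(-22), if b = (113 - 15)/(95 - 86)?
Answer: -136576/9 ≈ -15175.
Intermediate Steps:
d = 3038
b = 98/9 ≈ 10.889
(d + 73*b) + 864*(-22) = (3038 + 73*(98/9)) + 864*(-22) = (3038 + 7154/9) - 19008 = 34496/9 - 19008 = -136576/9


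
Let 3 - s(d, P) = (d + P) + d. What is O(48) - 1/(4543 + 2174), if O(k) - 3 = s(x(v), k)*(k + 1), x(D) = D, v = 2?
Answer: -16107367/6717 ≈ -2398.0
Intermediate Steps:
s(d, P) = 3 - P - 2*d (s(d, P) = 3 - ((d + P) + d) = 3 - ((P + d) + d) = 3 - (P + 2*d) = 3 + (-P - 2*d) = 3 - P - 2*d)
O(k) = 3 + (1 + k)*(-1 - k) (O(k) = 3 + (3 - k - 2*2)*(k + 1) = 3 + (3 - k - 4)*(1 + k) = 3 + (-1 - k)*(1 + k) = 3 + (1 + k)*(-1 - k))
O(48) - 1/(4543 + 2174) = (2 - 1*48 - 1*48*(1 + 48)) - 1/(4543 + 2174) = (2 - 48 - 1*48*49) - 1/6717 = (2 - 48 - 2352) - 1*1/6717 = -2398 - 1/6717 = -16107367/6717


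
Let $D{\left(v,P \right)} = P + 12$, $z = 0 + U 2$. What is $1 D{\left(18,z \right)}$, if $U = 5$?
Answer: $22$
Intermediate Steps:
$z = 10$ ($z = 0 + 5 \cdot 2 = 0 + 10 = 10$)
$D{\left(v,P \right)} = 12 + P$
$1 D{\left(18,z \right)} = 1 \left(12 + 10\right) = 1 \cdot 22 = 22$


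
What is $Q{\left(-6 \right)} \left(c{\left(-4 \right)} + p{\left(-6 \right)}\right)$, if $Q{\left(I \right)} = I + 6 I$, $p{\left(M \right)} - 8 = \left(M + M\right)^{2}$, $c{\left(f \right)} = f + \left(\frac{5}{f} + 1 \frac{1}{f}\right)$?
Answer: $-6153$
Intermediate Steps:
$c{\left(f \right)} = f + \frac{6}{f}$ ($c{\left(f \right)} = f + \left(\frac{5}{f} + \frac{1}{f}\right) = f + \frac{6}{f}$)
$p{\left(M \right)} = 8 + 4 M^{2}$ ($p{\left(M \right)} = 8 + \left(M + M\right)^{2} = 8 + \left(2 M\right)^{2} = 8 + 4 M^{2}$)
$Q{\left(I \right)} = 7 I$
$Q{\left(-6 \right)} \left(c{\left(-4 \right)} + p{\left(-6 \right)}\right) = 7 \left(-6\right) \left(\left(-4 + \frac{6}{-4}\right) + \left(8 + 4 \left(-6\right)^{2}\right)\right) = - 42 \left(\left(-4 + 6 \left(- \frac{1}{4}\right)\right) + \left(8 + 4 \cdot 36\right)\right) = - 42 \left(\left(-4 - \frac{3}{2}\right) + \left(8 + 144\right)\right) = - 42 \left(- \frac{11}{2} + 152\right) = \left(-42\right) \frac{293}{2} = -6153$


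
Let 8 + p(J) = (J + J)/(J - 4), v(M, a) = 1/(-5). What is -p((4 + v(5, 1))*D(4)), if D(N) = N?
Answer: 37/7 ≈ 5.2857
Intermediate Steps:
v(M, a) = -1/5
p(J) = -8 + 2*J/(-4 + J) (p(J) = -8 + (J + J)/(J - 4) = -8 + (2*J)/(-4 + J) = -8 + 2*J/(-4 + J))
-p((4 + v(5, 1))*D(4)) = -2*(16 - 3*(4 - 1/5)*4)/(-4 + (4 - 1/5)*4) = -2*(16 - 57*4/5)/(-4 + (19/5)*4) = -2*(16 - 3*76/5)/(-4 + 76/5) = -2*(16 - 228/5)/56/5 = -2*5*(-148)/(56*5) = -1*(-37/7) = 37/7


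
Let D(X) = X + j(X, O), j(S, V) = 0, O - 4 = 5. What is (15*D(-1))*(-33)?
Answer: 495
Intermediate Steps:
O = 9 (O = 4 + 5 = 9)
D(X) = X (D(X) = X + 0 = X)
(15*D(-1))*(-33) = (15*(-1))*(-33) = -15*(-33) = 495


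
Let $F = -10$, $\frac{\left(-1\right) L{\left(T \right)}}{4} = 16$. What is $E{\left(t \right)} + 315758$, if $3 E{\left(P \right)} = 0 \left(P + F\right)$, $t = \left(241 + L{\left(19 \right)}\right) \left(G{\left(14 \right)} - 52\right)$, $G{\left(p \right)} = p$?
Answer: $315758$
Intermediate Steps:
$L{\left(T \right)} = -64$ ($L{\left(T \right)} = \left(-4\right) 16 = -64$)
$t = -6726$ ($t = \left(241 - 64\right) \left(14 - 52\right) = 177 \left(-38\right) = -6726$)
$E{\left(P \right)} = 0$ ($E{\left(P \right)} = \frac{0 \left(P - 10\right)}{3} = \frac{0 \left(-10 + P\right)}{3} = \frac{1}{3} \cdot 0 = 0$)
$E{\left(t \right)} + 315758 = 0 + 315758 = 315758$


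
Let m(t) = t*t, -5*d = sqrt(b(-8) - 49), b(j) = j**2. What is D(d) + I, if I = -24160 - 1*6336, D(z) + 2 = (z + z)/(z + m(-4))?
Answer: -38945952/1277 - 32*sqrt(15)/1277 ≈ -30498.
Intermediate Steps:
d = -sqrt(15)/5 (d = -sqrt((-8)**2 - 49)/5 = -sqrt(64 - 49)/5 = -sqrt(15)/5 ≈ -0.77460)
m(t) = t**2
D(z) = -2 + 2*z/(16 + z) (D(z) = -2 + (z + z)/(z + (-4)**2) = -2 + (2*z)/(z + 16) = -2 + (2*z)/(16 + z) = -2 + 2*z/(16 + z))
I = -30496 (I = -24160 - 6336 = -30496)
D(d) + I = -32/(16 - sqrt(15)/5) - 30496 = -30496 - 32/(16 - sqrt(15)/5)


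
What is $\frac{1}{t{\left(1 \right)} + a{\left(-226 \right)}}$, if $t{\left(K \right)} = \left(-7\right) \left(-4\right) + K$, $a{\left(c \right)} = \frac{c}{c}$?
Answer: $\frac{1}{30} \approx 0.033333$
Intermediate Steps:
$a{\left(c \right)} = 1$
$t{\left(K \right)} = 28 + K$
$\frac{1}{t{\left(1 \right)} + a{\left(-226 \right)}} = \frac{1}{\left(28 + 1\right) + 1} = \frac{1}{29 + 1} = \frac{1}{30}$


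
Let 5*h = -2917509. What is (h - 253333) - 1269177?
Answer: -10530059/5 ≈ -2.1060e+6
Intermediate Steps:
h = -2917509/5 (h = (⅕)*(-2917509) = -2917509/5 ≈ -5.8350e+5)
(h - 253333) - 1269177 = (-2917509/5 - 253333) - 1269177 = -4184174/5 - 1269177 = -10530059/5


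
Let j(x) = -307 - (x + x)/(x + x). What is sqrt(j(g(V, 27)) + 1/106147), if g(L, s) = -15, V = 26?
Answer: 5*I*sqrt(138811722457)/106147 ≈ 17.55*I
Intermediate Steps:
j(x) = -308 (j(x) = -307 - 2*x/(2*x) = -307 - 2*x*1/(2*x) = -307 - 1*1 = -307 - 1 = -308)
sqrt(j(g(V, 27)) + 1/106147) = sqrt(-308 + 1/106147) = sqrt(-32693275/106147) = 5*I*sqrt(138811722457)/106147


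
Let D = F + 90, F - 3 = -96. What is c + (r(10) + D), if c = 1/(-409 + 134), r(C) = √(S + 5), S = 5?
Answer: -826/275 + √10 ≈ 0.15864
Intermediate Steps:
F = -93 (F = 3 - 96 = -93)
r(C) = √10 (r(C) = √(5 + 5) = √10)
c = -1/275 (c = 1/(-275) = -1/275 ≈ -0.0036364)
D = -3 (D = -93 + 90 = -3)
c + (r(10) + D) = -1/275 + (√10 - 3) = -1/275 + (-3 + √10) = -826/275 + √10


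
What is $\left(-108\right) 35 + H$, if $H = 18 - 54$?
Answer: $-3816$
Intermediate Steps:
$H = -36$
$\left(-108\right) 35 + H = \left(-108\right) 35 - 36 = -3780 - 36 = -3816$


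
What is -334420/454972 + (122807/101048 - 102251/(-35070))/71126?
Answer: -1505087578128844219/2047804610551558320 ≈ -0.73498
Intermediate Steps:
-334420/454972 + (122807/101048 - 102251/(-35070))/71126 = -334420*1/454972 + (122807*(1/101048) - 102251*(-1/35070))*(1/71126) = -83605/113743 + (122807/101048 + 102251/35070)*(1/71126) = -83605/113743 + (7319550269/1771876680)*(1/71126) = -83605/113743 + 7319550269/126026500741680 = -1505087578128844219/2047804610551558320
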